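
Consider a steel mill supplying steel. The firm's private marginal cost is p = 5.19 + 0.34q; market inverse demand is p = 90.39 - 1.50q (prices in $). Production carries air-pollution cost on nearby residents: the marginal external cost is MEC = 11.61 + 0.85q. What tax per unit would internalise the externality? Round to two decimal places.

tax = $34.86 per unit

Social marginal cost = private MC + MEC = 16.80 + 1.19q.
Set SMC = demand: 16.80 + 1.19q = 90.39 - 1.50q → q* = 27.3569.
The Pigouvian tax equals MEC at q*: 11.61 + 0.85×27.3569 = 34.8634.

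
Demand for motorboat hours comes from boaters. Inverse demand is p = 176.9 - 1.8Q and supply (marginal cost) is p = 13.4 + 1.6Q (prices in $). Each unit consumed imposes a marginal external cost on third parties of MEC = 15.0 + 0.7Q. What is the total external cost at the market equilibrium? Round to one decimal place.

$1530.7

Market equilibrium (private): 13.4 + 1.6Q = 176.9 - 1.8Q → Q_m = 48.0882.
Total external cost = ∫₀^{Q_m} (15.0 + 0.7Q) dQ = 15.0×48.0882 + ½×0.7×48.0882² = 1530.6892.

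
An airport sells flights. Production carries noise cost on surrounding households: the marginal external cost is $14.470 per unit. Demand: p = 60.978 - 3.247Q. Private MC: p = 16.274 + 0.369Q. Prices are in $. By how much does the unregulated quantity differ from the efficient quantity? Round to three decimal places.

Market equilibrium (private): 16.274 + 0.369Q = 60.978 - 3.247Q → Q_m = 12.3628.
Social marginal cost = private MC + MEC = 30.744 + 0.369Q.
Set SMC = demand: 30.744 + 0.369Q = 60.978 - 3.247Q → Q* = 8.3612.
Gap = |12.3628 − 8.3612| = 4.0016.

4.002 units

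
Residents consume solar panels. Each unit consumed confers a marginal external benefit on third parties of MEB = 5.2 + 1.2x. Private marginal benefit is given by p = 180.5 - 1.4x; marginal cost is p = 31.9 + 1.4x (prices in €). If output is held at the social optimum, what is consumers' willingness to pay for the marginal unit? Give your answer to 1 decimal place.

P = €45.9

Social marginal benefit = demand + MEB = 185.7 - 0.2x.
Set SMB = MC: 185.7 - 0.2x = 31.9 + 1.4x → x* = 96.1250.
Consumer price on the demand curve at x*: 180.5 − 1.4×96.1250 = 45.9250.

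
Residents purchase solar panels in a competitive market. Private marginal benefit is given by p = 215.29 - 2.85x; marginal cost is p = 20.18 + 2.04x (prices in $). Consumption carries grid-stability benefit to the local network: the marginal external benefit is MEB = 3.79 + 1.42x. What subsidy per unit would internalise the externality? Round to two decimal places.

subsidy = $85.18 per unit

Social marginal benefit = demand + MEB = 219.08 - 1.43x.
Set SMB = MC: 219.08 - 1.43x = 20.18 + 2.04x → x* = 57.3199.
The Pigouvian subsidy equals MEB at x*: 3.79 + 1.42×57.3199 = 85.1843.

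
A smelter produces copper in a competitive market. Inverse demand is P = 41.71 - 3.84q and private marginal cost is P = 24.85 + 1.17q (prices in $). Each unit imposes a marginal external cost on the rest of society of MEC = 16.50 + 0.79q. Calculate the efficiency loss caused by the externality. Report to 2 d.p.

DWL = $31.64

Market equilibrium (private): 24.85 + 1.17q = 41.71 - 3.84q → q_m = 3.3653.
Social marginal cost = private MC + MEC = 41.35 + 1.96q.
Set SMC = demand: 41.35 + 1.96q = 41.71 - 3.84q → q* = 0.0621.
The welfare-loss triangle has base |q_m − q*| and height MEC(q_m) (the vertical gap between SMC and demand is zero at q* and MEC at q_m).
DWL = ½ × 3.3032 × 19.1586 = 31.6423.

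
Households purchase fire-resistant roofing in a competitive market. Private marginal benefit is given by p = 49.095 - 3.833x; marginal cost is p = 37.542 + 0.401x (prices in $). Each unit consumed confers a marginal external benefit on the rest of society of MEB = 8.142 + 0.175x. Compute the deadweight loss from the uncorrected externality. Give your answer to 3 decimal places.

DWL = $9.152

Market equilibrium (private): 37.542 + 0.401x = 49.095 - 3.833x → x_m = 2.7286.
Social marginal benefit = demand + MEB = 57.237 - 3.658x.
Set SMB = MC: 57.237 - 3.658x = 37.542 + 0.401x → x* = 4.8522.
The loss is the area between SMB and MC from x* to x_m; with linear curves that's a triangle of height MEB(x_m).
DWL = ½ × 2.1236 × 8.6195 = 9.1522.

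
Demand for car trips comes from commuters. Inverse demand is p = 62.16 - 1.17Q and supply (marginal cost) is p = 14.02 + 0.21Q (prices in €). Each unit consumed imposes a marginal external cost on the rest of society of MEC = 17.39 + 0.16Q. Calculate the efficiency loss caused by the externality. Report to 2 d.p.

Market equilibrium (private): 14.02 + 0.21Q = 62.16 - 1.17Q → Q_m = 34.8841.
Social marginal benefit = demand − MEC = 44.77 - 1.33Q.
Set SMB = MC: 44.77 - 1.33Q = 14.02 + 0.21Q → Q* = 19.9675.
The loss is the area between SMB and MC from Q* to Q_m; with linear curves that's a triangle of height MEC(Q_m).
DWL = ½ × 14.9166 × 22.9714 = 171.3276.

DWL = €171.33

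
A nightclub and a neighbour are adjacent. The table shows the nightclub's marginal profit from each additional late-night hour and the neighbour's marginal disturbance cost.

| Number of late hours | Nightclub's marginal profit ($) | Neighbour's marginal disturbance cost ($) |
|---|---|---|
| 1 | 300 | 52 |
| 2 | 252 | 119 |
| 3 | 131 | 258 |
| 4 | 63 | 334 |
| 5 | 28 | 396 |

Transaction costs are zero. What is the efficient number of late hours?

Bargaining reaches the level where marginal profit last exceeds marginal disturbance cost.
That holds through level 2 (252 ≥ 119) but not at 3 (131 < 258).

2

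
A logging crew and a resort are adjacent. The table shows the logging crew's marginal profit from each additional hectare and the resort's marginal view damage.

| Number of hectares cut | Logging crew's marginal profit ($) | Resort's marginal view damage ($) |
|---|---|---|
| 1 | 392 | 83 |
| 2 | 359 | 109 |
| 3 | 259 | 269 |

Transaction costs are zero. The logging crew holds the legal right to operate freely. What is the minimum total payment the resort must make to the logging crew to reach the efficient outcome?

$259

Left alone the logging crew would choose level 3 (marginal profit stays positive).
Efficient level: k* = 2 (marginal profit ≥ marginal view damage through 2).
The resort must at least cover the logging crew's forgone profit from cutting 3→2: 259 = 259.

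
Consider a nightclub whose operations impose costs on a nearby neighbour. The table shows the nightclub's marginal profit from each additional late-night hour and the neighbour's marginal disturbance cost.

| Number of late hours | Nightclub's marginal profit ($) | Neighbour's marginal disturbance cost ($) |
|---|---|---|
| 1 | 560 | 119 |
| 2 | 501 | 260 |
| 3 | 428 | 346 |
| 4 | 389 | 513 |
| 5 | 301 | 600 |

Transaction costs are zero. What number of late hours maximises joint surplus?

3

Bargaining reaches the level where marginal profit last exceeds marginal disturbance cost.
That holds through level 3 (428 ≥ 346) but not at 4 (389 < 513).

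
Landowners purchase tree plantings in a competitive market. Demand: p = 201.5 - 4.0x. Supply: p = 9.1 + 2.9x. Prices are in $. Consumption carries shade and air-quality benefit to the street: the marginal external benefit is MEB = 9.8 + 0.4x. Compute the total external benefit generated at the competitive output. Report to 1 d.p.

Market equilibrium (private): 9.1 + 2.9x = 201.5 - 4.0x → x_m = 27.8841.
Total external benefit = ∫₀^{x_m} (9.8 + 0.4x) dx = 9.8×27.8841 + ½×0.4×27.8841² = 428.7688.

$428.8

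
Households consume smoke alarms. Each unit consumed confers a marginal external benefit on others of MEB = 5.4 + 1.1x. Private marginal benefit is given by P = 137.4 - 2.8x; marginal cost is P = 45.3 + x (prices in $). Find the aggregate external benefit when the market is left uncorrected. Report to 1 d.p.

Market equilibrium (private): 45.3 + x = 137.4 - 2.8x → x_m = 24.2368.
Total external benefit = ∫₀^{x_m} (5.4 + 1.1x) dx = 5.4×24.2368 + ½×1.1×24.2368² = 453.9611.

$454.0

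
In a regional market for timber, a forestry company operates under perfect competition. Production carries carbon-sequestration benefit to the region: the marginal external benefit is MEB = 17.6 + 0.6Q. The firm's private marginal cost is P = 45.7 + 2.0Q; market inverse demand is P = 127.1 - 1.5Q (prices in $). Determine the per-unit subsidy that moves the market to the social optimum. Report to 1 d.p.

Social marginal cost = private MC − MEB = 28.1 + 1.4Q.
Set SMC = demand: 28.1 + 1.4Q = 127.1 - 1.5Q → Q* = 34.1379.
The Pigouvian subsidy equals MEB at Q*: 17.6 + 0.6×34.1379 = 38.0827.

subsidy = $38.1 per unit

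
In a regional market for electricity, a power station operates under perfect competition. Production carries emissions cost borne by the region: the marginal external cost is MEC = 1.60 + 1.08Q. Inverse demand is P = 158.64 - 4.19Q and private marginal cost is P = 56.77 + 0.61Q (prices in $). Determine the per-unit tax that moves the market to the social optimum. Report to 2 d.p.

tax = $20.02 per unit

Social marginal cost = private MC + MEC = 58.37 + 1.69Q.
Set SMC = demand: 58.37 + 1.69Q = 158.64 - 4.19Q → Q* = 17.0527.
The Pigouvian tax equals MEC at Q*: 1.60 + 1.08×17.0527 = 20.0169.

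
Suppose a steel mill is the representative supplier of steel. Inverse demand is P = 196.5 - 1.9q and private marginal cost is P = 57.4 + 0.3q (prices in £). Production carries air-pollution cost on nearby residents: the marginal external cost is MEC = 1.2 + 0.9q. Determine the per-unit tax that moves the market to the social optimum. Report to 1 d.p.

tax = £41.2 per unit

Social marginal cost = private MC + MEC = 58.6 + 1.2q.
Set SMC = demand: 58.6 + 1.2q = 196.5 - 1.9q → q* = 44.4839.
The Pigouvian tax equals MEC at q*: 1.2 + 0.9×44.4839 = 41.2355.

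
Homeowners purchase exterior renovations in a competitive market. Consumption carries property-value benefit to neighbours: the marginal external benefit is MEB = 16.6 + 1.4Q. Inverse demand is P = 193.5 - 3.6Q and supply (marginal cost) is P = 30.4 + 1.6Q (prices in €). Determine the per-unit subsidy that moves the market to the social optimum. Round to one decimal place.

Social marginal benefit = demand + MEB = 210.1 - 2.2Q.
Set SMB = MC: 210.1 - 2.2Q = 30.4 + 1.6Q → Q* = 47.2895.
The Pigouvian subsidy equals MEB at Q*: 16.6 + 1.4×47.2895 = 82.8053.

subsidy = €82.8 per unit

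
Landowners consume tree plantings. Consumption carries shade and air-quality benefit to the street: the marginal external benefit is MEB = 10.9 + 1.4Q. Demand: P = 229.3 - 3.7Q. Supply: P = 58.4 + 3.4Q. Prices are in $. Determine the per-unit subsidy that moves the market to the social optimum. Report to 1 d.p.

Social marginal benefit = demand + MEB = 240.2 - 2.3Q.
Set SMB = MC: 240.2 - 2.3Q = 58.4 + 3.4Q → Q* = 31.8947.
The Pigouvian subsidy equals MEB at Q*: 10.9 + 1.4×31.8947 = 55.5526.

subsidy = $55.6 per unit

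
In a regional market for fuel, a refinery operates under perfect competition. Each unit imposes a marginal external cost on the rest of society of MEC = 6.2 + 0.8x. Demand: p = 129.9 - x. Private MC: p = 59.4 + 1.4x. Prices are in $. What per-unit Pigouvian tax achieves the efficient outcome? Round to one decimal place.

Social marginal cost = private MC + MEC = 65.6 + 2.2x.
Set SMC = demand: 65.6 + 2.2x = 129.9 - x → x* = 20.0938.
The Pigouvian tax equals MEC at x*: 6.2 + 0.8×20.0938 = 22.2750.

tax = $22.3 per unit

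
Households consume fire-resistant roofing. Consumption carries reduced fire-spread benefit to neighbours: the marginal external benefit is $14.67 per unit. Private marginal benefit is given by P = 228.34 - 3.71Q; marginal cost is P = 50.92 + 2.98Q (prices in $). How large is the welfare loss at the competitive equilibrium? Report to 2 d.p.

Market equilibrium (private): 50.92 + 2.98Q = 228.34 - 3.71Q → Q_m = 26.5202.
Social marginal benefit = demand + MEB = 243.01 - 3.71Q.
Set SMB = MC: 243.01 - 3.71Q = 50.92 + 2.98Q → Q* = 28.7130.
The welfare-loss triangle has base |Q_m − Q*| and height MEB(Q_m) (the vertical gap between SMB and MC is zero at Q* and MEB at Q_m).
DWL = ½ × 2.1928 × 14.6700 = 16.0842.

DWL = $16.08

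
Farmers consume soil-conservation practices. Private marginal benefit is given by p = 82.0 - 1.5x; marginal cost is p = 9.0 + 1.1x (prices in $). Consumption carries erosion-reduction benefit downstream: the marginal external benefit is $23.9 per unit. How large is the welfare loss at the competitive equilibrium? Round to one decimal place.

DWL = $109.8

Market equilibrium (private): 9.0 + 1.1x = 82.0 - 1.5x → x_m = 28.0769.
Social marginal benefit = demand + MEB = 105.9 - 1.5x.
Set SMB = MC: 105.9 - 1.5x = 9.0 + 1.1x → x* = 37.2692.
The loss is the area between SMB and MC from x* to x_m; with linear curves that's a triangle of height MEB(x_m).
DWL = ½ × 9.1923 × 23.9000 = 109.8480.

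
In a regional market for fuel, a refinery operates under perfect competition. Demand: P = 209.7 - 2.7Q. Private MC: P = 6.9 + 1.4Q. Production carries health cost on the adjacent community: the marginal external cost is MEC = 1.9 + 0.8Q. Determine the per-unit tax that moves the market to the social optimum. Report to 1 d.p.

Social marginal cost = private MC + MEC = 8.8 + 2.2Q.
Set SMC = demand: 8.8 + 2.2Q = 209.7 - 2.7Q → Q* = 41.0000.
The Pigouvian tax equals MEC at Q*: 1.9 + 0.8×41.0000 = 34.7000.

tax = 34.7 per unit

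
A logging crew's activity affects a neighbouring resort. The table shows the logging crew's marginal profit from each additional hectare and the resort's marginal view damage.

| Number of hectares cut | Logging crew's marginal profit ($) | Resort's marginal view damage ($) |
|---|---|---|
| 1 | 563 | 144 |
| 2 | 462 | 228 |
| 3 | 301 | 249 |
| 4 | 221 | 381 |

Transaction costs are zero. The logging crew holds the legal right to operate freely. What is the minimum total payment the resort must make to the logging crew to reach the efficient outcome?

$221

Left alone the logging crew would choose level 4 (marginal profit stays positive).
Efficient level: k* = 3 (marginal profit ≥ marginal view damage through 3).
The resort must at least cover the logging crew's forgone profit from cutting 4→3: 221 = 221.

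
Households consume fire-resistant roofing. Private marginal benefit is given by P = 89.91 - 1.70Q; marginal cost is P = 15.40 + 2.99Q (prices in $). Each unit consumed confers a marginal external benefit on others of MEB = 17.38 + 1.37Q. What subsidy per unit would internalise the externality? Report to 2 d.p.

Social marginal benefit = demand + MEB = 107.29 - 0.33Q.
Set SMB = MC: 107.29 - 0.33Q = 15.40 + 2.99Q → Q* = 27.6777.
The Pigouvian subsidy equals MEB at Q*: 17.38 + 1.37×27.6777 = 55.2984.

subsidy = $55.30 per unit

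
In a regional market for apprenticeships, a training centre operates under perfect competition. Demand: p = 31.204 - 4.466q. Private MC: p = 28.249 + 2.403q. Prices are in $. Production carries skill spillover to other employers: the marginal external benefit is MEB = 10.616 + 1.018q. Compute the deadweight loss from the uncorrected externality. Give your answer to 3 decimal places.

Market equilibrium (private): 28.249 + 2.403q = 31.204 - 4.466q → q_m = 0.4302.
Social marginal cost = private MC − MEB = 17.633 + 1.385q.
Set SMC = demand: 17.633 + 1.385q = 31.204 - 4.466q → q* = 2.3194.
Between q* and q_m the wedge demand − SMC runs linearly from 0 to MEB(q_m), so the loss is a triangle.
DWL = ½ × 1.8892 × 11.0539 = 10.4415.

DWL = $10.442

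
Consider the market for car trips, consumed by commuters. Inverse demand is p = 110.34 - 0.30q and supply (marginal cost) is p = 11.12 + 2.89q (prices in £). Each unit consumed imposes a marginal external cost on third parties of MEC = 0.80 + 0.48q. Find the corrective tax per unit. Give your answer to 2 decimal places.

tax = £13.67 per unit

Social marginal benefit = demand − MEC = 109.54 - 0.78q.
Set SMB = MC: 109.54 - 0.78q = 11.12 + 2.89q → q* = 26.8174.
The Pigouvian tax equals MEC at q*: 0.80 + 0.48×26.8174 = 13.6724.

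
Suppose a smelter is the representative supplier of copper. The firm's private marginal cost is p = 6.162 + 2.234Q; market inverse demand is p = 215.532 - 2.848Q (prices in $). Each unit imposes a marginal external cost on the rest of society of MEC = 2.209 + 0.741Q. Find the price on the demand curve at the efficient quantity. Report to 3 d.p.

Social marginal cost = private MC + MEC = 8.371 + 2.975Q.
Set SMC = demand: 8.371 + 2.975Q = 215.532 - 2.848Q → Q* = 35.5763.
Consumer price on the demand curve at Q*: 215.532 − 2.848×35.5763 = 114.2107.

P = $114.211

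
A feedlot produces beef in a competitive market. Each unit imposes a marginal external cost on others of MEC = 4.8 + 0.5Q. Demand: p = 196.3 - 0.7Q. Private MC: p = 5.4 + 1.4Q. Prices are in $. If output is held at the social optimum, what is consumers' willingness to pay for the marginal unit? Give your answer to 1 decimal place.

P = $146.2

Social marginal cost = private MC + MEC = 10.2 + 1.9Q.
Set SMC = demand: 10.2 + 1.9Q = 196.3 - 0.7Q → Q* = 71.5769.
Consumer price on the demand curve at Q*: 196.3 − 0.7×71.5769 = 146.1962.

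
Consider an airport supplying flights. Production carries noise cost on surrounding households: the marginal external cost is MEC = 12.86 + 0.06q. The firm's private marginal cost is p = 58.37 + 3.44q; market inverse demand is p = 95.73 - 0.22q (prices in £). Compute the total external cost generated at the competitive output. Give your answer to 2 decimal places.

£134.40

Market equilibrium (private): 58.37 + 3.44q = 95.73 - 0.22q → q_m = 10.2077.
Total external cost = ∫₀^{q_m} (12.86 + 0.06q) dq = 12.86×10.2077 + ½×0.06×10.2077² = 134.3969.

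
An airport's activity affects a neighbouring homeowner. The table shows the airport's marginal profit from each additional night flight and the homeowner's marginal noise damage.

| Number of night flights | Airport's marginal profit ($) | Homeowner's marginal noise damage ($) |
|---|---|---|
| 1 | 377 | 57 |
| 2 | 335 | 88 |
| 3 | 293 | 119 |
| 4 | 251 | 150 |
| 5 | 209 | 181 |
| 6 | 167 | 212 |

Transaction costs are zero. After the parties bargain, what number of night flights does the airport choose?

Bargaining reaches the level where marginal profit last exceeds marginal noise damage.
That holds through level 5 (209 ≥ 181) but not at 6 (167 < 212).

5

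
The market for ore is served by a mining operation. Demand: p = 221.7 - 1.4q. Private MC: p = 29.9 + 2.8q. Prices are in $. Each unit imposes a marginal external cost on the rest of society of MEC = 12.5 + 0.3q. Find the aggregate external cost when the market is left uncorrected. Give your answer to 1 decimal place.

Market equilibrium (private): 29.9 + 2.8q = 221.7 - 1.4q → q_m = 45.6667.
Total external cost = ∫₀^{q_m} (12.5 + 0.3q) dq = 12.5×45.6667 + ½×0.3×45.6667² = 883.6509.

$883.7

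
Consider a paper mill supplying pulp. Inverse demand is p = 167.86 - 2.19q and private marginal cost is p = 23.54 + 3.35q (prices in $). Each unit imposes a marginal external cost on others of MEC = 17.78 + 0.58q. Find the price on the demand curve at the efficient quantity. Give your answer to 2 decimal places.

P = $122.58

Social marginal cost = private MC + MEC = 41.32 + 3.93q.
Set SMC = demand: 41.32 + 3.93q = 167.86 - 2.19q → q* = 20.6765.
Consumer price on the demand curve at q*: 167.86 − 2.19×20.6765 = 122.5785.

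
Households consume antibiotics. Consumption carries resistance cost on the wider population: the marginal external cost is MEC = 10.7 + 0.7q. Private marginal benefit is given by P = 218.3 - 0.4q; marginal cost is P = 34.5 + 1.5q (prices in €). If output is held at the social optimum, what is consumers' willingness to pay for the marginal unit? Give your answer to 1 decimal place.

P = €191.7

Social marginal benefit = demand − MEC = 207.6 - 1.1q.
Set SMB = MC: 207.6 - 1.1q = 34.5 + 1.5q → q* = 66.5769.
Consumer price on the demand curve at q*: 218.3 − 0.4×66.5769 = 191.6692.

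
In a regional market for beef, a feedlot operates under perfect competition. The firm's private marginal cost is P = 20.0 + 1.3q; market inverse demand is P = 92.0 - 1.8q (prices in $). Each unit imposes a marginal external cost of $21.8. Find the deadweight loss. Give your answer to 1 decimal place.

DWL = $76.7

Market equilibrium (private): 20.0 + 1.3q = 92.0 - 1.8q → q_m = 23.2258.
Social marginal cost = private MC + MEC = 41.8 + 1.3q.
Set SMC = demand: 41.8 + 1.3q = 92.0 - 1.8q → q* = 16.1935.
The welfare-loss triangle has base |q_m − q*| and height MEC(q_m) (the vertical gap between SMC and demand is zero at q* and MEC at q_m).
DWL = ½ × 7.0323 × 21.8000 = 76.6521.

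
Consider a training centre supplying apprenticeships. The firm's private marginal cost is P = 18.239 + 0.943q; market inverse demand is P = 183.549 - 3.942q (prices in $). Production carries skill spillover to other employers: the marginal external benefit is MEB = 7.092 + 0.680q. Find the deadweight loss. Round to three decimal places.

DWL = $107.755

Market equilibrium (private): 18.239 + 0.943q = 183.549 - 3.942q → q_m = 33.8403.
Social marginal cost = private MC − MEB = 11.147 + 0.263q.
Set SMC = demand: 11.147 + 0.263q = 183.549 - 3.942q → q* = 40.9993.
Height of the DWL triangle at q_m is demand(q_m) − SMC(q_m) = MEB(q_m) = 30.1034.
DWL = ½ × 7.1590 × 30.1034 = 107.7551.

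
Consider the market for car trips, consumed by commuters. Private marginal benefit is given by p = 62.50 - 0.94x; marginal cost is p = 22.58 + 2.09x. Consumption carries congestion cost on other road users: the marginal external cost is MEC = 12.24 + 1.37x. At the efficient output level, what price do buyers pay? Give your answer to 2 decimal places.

P = 56.59

Social marginal benefit = demand − MEC = 50.26 - 2.31x.
Set SMB = MC: 50.26 - 2.31x = 22.58 + 2.09x → x* = 6.2909.
Consumer price on the demand curve at x*: 62.50 − 0.94×6.2909 = 56.5866.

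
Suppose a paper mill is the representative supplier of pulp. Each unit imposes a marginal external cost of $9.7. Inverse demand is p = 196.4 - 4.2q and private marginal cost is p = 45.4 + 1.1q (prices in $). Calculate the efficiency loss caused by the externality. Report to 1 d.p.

Market equilibrium (private): 45.4 + 1.1q = 196.4 - 4.2q → q_m = 28.4906.
Social marginal cost = private MC + MEC = 55.1 + 1.1q.
Set SMC = demand: 55.1 + 1.1q = 196.4 - 4.2q → q* = 26.6604.
The welfare-loss triangle has base |q_m − q*| and height MEC(q_m) (the vertical gap between SMC and demand is zero at q* and MEC at q_m).
DWL = ½ × 1.8302 × 9.7000 = 8.8765.

DWL = $8.9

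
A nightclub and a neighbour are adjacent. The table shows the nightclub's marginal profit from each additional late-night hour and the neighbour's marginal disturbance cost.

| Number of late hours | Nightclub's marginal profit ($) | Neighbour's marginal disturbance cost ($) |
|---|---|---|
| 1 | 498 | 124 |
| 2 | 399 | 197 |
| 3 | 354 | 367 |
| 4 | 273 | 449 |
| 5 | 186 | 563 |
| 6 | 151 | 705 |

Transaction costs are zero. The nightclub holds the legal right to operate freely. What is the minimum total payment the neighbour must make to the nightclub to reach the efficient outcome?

$964

Left alone the nightclub would choose level 6 (marginal profit stays positive).
Efficient level: k* = 2 (marginal profit ≥ marginal disturbance cost through 2).
The neighbour must at least cover the nightclub's forgone profit from cutting 6→2: 354 + 273 + 186 + 151 = 964.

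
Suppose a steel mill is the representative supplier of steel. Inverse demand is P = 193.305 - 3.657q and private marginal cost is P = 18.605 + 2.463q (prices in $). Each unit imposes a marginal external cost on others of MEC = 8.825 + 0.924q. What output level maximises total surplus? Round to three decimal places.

Social marginal cost = private MC + MEC = 27.430 + 3.387q.
Set SMC = demand: 27.430 + 3.387q = 193.305 - 3.657q → q* = 23.5484.

q* = 23.548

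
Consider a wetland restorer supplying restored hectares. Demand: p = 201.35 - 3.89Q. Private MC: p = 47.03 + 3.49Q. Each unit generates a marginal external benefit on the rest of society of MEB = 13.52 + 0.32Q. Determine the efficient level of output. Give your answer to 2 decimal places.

Q* = 23.77

Social marginal cost = private MC − MEB = 33.51 + 3.17Q.
Set SMC = demand: 33.51 + 3.17Q = 201.35 - 3.89Q → Q* = 23.7734.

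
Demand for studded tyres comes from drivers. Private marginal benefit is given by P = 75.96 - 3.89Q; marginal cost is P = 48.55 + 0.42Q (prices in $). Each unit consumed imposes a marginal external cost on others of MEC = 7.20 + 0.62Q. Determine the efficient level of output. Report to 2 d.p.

Social marginal benefit = demand − MEC = 68.76 - 4.51Q.
Set SMB = MC: 68.76 - 4.51Q = 48.55 + 0.42Q → Q* = 4.0994.

Q* = 4.10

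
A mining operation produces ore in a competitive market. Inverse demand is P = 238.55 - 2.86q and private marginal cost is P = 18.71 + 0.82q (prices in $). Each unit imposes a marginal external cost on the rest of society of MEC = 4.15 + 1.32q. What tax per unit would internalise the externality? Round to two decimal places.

Social marginal cost = private MC + MEC = 22.86 + 2.14q.
Set SMC = demand: 22.86 + 2.14q = 238.55 - 2.86q → q* = 43.1380.
The Pigouvian tax equals MEC at q*: 4.15 + 1.32×43.1380 = 61.0922.

tax = $61.09 per unit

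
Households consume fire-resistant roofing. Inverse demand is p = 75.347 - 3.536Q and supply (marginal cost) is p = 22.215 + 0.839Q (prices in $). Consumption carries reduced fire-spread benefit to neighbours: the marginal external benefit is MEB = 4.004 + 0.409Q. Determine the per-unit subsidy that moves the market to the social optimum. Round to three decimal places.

Social marginal benefit = demand + MEB = 79.351 - 3.127Q.
Set SMB = MC: 79.351 - 3.127Q = 22.215 + 0.839Q → Q* = 14.4065.
The Pigouvian subsidy equals MEB at Q*: 4.004 + 0.409×14.4065 = 9.8963.

subsidy = $9.896 per unit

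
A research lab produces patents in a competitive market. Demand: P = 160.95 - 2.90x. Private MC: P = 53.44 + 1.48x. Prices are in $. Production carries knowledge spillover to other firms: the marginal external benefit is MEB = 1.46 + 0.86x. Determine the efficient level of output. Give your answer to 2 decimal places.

x* = 30.96

Social marginal cost = private MC − MEB = 51.98 + 0.62x.
Set SMC = demand: 51.98 + 0.62x = 160.95 - 2.90x → x* = 30.9574.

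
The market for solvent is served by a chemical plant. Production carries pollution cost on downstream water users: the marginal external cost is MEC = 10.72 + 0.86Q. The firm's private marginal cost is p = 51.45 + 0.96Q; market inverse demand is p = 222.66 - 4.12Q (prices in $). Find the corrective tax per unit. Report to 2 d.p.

tax = $33.96 per unit

Social marginal cost = private MC + MEC = 62.17 + 1.82Q.
Set SMC = demand: 62.17 + 1.82Q = 222.66 - 4.12Q → Q* = 27.0185.
The Pigouvian tax equals MEC at Q*: 10.72 + 0.86×27.0185 = 33.9559.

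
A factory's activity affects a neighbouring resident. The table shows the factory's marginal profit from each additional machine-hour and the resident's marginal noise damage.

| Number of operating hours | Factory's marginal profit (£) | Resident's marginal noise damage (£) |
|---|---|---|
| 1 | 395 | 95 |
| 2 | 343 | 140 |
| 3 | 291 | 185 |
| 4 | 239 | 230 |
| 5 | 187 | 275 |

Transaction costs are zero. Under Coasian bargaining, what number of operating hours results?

4

Bargaining reaches the level where marginal profit last exceeds marginal noise damage.
That holds through level 4 (239 ≥ 230) but not at 5 (187 < 275).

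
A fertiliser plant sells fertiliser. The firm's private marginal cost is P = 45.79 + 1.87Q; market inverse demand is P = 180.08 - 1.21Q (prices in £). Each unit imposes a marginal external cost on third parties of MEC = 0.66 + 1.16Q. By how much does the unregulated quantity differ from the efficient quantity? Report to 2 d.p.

12.08 units

Market equilibrium (private): 45.79 + 1.87Q = 180.08 - 1.21Q → Q_m = 43.6006.
Social marginal cost = private MC + MEC = 46.45 + 3.03Q.
Set SMC = demand: 46.45 + 3.03Q = 180.08 - 1.21Q → Q* = 31.5165.
Gap = |43.6006 − 31.5165| = 12.0841.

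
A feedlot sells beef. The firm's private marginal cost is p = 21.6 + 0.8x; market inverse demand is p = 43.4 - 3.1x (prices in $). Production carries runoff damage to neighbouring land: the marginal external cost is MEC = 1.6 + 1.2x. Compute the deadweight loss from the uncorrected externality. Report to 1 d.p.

Market equilibrium (private): 21.6 + 0.8x = 43.4 - 3.1x → x_m = 5.5897.
Social marginal cost = private MC + MEC = 23.2 + 2.0x.
Set SMC = demand: 23.2 + 2.0x = 43.4 - 3.1x → x* = 3.9608.
Between x* and x_m the wedge SMC − demand runs linearly from 0 to MEC(x_m), so the loss is a triangle.
DWL = ½ × 1.6289 × 8.3077 = 6.7662.

DWL = $6.8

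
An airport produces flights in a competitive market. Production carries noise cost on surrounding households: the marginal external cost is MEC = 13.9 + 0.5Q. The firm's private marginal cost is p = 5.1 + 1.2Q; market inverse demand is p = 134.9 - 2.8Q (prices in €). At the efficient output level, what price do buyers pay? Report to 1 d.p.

Social marginal cost = private MC + MEC = 19.0 + 1.7Q.
Set SMC = demand: 19.0 + 1.7Q = 134.9 - 2.8Q → Q* = 25.7556.
Consumer price on the demand curve at Q*: 134.9 − 2.8×25.7556 = 62.7843.

P = €62.8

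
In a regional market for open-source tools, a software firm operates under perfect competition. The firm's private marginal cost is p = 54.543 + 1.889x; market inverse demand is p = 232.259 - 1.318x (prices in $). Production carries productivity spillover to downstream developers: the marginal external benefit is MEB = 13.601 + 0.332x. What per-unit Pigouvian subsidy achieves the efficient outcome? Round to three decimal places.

Social marginal cost = private MC − MEB = 40.942 + 1.557x.
Set SMC = demand: 40.942 + 1.557x = 232.259 - 1.318x → x* = 66.5450.
The Pigouvian subsidy equals MEB at x*: 13.601 + 0.332×66.5450 = 35.6939.

subsidy = $35.694 per unit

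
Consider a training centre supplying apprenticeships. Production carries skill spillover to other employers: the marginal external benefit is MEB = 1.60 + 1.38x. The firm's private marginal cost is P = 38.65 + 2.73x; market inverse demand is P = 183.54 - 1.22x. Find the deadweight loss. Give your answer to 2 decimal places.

Market equilibrium (private): 38.65 + 2.73x = 183.54 - 1.22x → x_m = 36.6810.
Social marginal cost = private MC − MEB = 37.05 + 1.35x.
Set SMC = demand: 37.05 + 1.35x = 183.54 - 1.22x → x* = 57.0000.
The welfare-loss triangle has base |x_m − x*| and height MEB(x_m) (the vertical gap between SMC and demand is zero at x* and MEB at x_m).
DWL = ½ × 20.3190 × 52.2198 = 530.5271.

DWL = 530.53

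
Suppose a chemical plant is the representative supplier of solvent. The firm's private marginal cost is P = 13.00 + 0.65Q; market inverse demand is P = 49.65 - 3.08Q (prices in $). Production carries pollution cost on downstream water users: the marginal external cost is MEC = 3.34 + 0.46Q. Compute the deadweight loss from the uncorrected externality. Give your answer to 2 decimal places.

Market equilibrium (private): 13.00 + 0.65Q = 49.65 - 3.08Q → Q_m = 9.8257.
Social marginal cost = private MC + MEC = 16.34 + 1.11Q.
Set SMC = demand: 16.34 + 1.11Q = 49.65 - 3.08Q → Q* = 7.9499.
Between Q* and Q_m the wedge SMC − demand runs linearly from 0 to MEC(Q_m), so the loss is a triangle.
DWL = ½ × 1.8758 × 7.8598 = 7.3717.

DWL = $7.37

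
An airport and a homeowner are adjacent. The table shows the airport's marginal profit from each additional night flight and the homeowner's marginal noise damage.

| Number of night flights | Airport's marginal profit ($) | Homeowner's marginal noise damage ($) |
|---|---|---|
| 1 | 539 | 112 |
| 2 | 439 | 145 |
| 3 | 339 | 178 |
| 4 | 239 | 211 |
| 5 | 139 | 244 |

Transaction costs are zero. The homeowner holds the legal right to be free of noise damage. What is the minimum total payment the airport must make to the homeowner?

Efficient level: marginal profit ≥ marginal noise damage through level 4, so k* = 4.
With the homeowner holding the right, the airport must at least compensate total damage at k*: 112 + 145 + 178 + 211 = 646.

$646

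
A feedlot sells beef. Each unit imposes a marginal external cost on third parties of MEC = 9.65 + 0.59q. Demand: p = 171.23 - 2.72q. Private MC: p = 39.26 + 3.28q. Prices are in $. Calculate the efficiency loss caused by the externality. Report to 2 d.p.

Market equilibrium (private): 39.26 + 3.28q = 171.23 - 2.72q → q_m = 21.9950.
Social marginal cost = private MC + MEC = 48.91 + 3.87q.
Set SMC = demand: 48.91 + 3.87q = 171.23 - 2.72q → q* = 18.5615.
Height of the DWL triangle at q_m is SMC(q_m) − demand(q_m) = MEC(q_m) = 22.6271.
DWL = ½ × 3.4335 × 22.6271 = 38.8451.

DWL = $38.85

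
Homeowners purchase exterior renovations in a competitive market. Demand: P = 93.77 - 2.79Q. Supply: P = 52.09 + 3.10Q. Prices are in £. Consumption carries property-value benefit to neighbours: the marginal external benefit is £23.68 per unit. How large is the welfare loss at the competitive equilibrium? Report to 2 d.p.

Market equilibrium (private): 52.09 + 3.10Q = 93.77 - 2.79Q → Q_m = 7.0764.
Social marginal benefit = demand + MEB = 117.45 - 2.79Q.
Set SMB = MC: 117.45 - 2.79Q = 52.09 + 3.10Q → Q* = 11.0968.
Between Q* and Q_m the wedge SMB − MC runs linearly from 0 to MEB(Q_m), so the loss is a triangle.
DWL = ½ × 4.0204 × 23.6800 = 47.6015.

DWL = £47.60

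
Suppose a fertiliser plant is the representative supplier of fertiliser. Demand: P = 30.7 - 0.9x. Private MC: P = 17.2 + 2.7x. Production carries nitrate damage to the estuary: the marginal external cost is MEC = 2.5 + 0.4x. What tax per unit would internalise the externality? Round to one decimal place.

tax = 3.6 per unit

Social marginal cost = private MC + MEC = 19.7 + 3.1x.
Set SMC = demand: 19.7 + 3.1x = 30.7 - 0.9x → x* = 2.7500.
The Pigouvian tax equals MEC at x*: 2.5 + 0.4×2.7500 = 3.6000.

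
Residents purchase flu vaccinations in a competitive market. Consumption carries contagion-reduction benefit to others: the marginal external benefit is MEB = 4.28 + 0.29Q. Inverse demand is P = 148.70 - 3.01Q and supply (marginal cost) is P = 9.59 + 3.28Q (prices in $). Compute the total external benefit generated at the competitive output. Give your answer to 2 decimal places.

Market equilibrium (private): 9.59 + 3.28Q = 148.70 - 3.01Q → Q_m = 22.1161.
Total external benefit = ∫₀^{Q_m} (4.28 + 0.29Q) dQ = 4.28×22.1161 + ½×0.29×22.1161² = 165.5796.

$165.58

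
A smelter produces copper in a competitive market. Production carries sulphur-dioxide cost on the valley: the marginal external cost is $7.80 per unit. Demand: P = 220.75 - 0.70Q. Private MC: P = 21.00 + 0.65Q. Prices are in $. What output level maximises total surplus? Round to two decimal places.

Q* = 142.19

Social marginal cost = private MC + MEC = 28.80 + 0.65Q.
Set SMC = demand: 28.80 + 0.65Q = 220.75 - 0.70Q → Q* = 142.1852.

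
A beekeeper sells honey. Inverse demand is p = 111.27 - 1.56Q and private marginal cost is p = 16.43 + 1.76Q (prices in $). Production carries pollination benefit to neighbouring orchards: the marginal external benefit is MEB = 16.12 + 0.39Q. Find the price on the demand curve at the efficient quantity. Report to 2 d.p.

Social marginal cost = private MC − MEB = 0.31 + 1.37Q.
Set SMC = demand: 0.31 + 1.37Q = 111.27 - 1.56Q → Q* = 37.8703.
Consumer price on the demand curve at Q*: 111.27 − 1.56×37.8703 = 52.1923.

P = $52.19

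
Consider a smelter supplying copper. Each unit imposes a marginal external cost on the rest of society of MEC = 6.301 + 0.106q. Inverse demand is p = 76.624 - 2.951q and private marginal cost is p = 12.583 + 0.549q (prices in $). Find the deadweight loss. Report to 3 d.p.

Market equilibrium (private): 12.583 + 0.549q = 76.624 - 2.951q → q_m = 18.2974.
Social marginal cost = private MC + MEC = 18.884 + 0.655q.
Set SMC = demand: 18.884 + 0.655q = 76.624 - 2.951q → q* = 16.0122.
The welfare-loss triangle has base |q_m − q*| and height MEC(q_m) (the vertical gap between SMC and demand is zero at q* and MEC at q_m).
DWL = ½ × 2.2852 × 8.2405 = 9.4156.

DWL = $9.416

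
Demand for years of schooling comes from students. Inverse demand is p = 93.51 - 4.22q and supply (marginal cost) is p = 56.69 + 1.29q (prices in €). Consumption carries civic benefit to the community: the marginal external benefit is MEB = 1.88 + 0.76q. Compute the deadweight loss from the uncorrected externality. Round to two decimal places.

DWL = €5.10

Market equilibrium (private): 56.69 + 1.29q = 93.51 - 4.22q → q_m = 6.6824.
Social marginal benefit = demand + MEB = 95.39 - 3.46q.
Set SMB = MC: 95.39 - 3.46q = 56.69 + 1.29q → q* = 8.1474.
Height of the DWL triangle at q_m is SMB(q_m) − MC(q_m) = MEB(q_m) = 6.9586.
DWL = ½ × 1.4650 × 6.9586 = 5.0972.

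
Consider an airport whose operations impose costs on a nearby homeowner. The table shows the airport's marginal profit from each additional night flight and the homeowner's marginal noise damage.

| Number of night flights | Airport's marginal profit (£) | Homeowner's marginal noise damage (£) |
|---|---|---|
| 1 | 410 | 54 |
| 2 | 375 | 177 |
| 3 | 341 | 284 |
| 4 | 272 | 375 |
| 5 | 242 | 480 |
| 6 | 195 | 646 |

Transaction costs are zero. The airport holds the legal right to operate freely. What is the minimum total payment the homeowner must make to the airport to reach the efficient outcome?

Left alone the airport would choose level 6 (marginal profit stays positive).
Efficient level: k* = 3 (marginal profit ≥ marginal noise damage through 3).
The homeowner must at least cover the airport's forgone profit from cutting 6→3: 272 + 242 + 195 = 709.

£709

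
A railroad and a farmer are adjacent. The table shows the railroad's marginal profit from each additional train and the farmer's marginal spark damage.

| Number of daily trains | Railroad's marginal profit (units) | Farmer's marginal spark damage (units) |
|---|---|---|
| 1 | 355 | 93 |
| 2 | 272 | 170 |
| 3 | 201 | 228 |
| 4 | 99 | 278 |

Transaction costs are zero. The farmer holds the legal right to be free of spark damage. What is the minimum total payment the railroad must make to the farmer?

Efficient level: marginal profit ≥ marginal spark damage through level 2, so k* = 2.
With the farmer holding the right, the railroad must at least compensate total damage at k*: 93 + 170 = 263.

263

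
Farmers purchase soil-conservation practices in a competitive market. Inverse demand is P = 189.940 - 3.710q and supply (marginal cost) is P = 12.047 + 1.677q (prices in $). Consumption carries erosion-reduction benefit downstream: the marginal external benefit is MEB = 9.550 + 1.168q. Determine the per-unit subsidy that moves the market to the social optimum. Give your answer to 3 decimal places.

Social marginal benefit = demand + MEB = 199.490 - 2.542q.
Set SMB = MC: 199.490 - 2.542q = 12.047 + 1.677q → q* = 44.4283.
The Pigouvian subsidy equals MEB at q*: 9.550 + 1.168×44.4283 = 61.4423.

subsidy = $61.442 per unit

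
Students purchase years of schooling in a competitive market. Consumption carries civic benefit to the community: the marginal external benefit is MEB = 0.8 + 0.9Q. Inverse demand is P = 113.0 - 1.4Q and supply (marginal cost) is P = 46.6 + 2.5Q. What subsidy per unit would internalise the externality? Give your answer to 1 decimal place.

Social marginal benefit = demand + MEB = 113.8 - 0.5Q.
Set SMB = MC: 113.8 - 0.5Q = 46.6 + 2.5Q → Q* = 22.4000.
The Pigouvian subsidy equals MEB at Q*: 0.8 + 0.9×22.4000 = 20.9600.

subsidy = 21.0 per unit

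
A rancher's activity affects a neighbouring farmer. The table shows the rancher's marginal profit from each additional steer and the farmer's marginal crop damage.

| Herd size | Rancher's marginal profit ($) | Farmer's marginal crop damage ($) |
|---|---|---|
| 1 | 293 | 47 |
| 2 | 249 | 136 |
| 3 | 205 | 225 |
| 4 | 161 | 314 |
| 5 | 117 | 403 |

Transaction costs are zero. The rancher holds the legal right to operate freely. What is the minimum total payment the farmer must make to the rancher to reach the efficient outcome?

Left alone the rancher would choose level 5 (marginal profit stays positive).
Efficient level: k* = 2 (marginal profit ≥ marginal crop damage through 2).
The farmer must at least cover the rancher's forgone profit from cutting 5→2: 205 + 161 + 117 = 483.

$483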